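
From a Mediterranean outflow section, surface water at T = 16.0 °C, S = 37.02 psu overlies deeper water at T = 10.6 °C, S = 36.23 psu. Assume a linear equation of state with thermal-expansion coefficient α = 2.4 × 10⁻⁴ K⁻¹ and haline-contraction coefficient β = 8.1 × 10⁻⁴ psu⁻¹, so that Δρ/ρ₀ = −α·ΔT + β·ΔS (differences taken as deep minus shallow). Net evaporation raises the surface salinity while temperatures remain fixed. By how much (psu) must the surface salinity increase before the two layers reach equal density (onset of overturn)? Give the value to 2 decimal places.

0.81 psu

Neutral buoyancy requires −α(T_deep − T_surf) + β(S_deep − S_surf′) = 0.
S_surf′ = S_deep − (α/β)·ΔT = 36.23 − (2.4 × 10⁻⁴/8.1 × 10⁻⁴)·(-5.4) = 37.8300 psu.
Increase required: 37.8300 − 37.02 = 0.8100 psu.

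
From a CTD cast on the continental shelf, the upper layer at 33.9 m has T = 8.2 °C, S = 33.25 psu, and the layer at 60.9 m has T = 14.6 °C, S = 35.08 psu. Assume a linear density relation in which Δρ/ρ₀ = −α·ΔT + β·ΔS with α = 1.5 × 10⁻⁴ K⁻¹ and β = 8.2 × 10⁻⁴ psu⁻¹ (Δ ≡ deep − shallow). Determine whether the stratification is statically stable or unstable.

ΔT = 14.6 − 8.2 = +6.4 K and ΔS = 35.08 − 33.25 = +1.83 psu (deep − shallow).
−αΔT = -9.60 × 10⁻⁴; βΔS = 1.5006 × 10⁻³; sum Δρ/ρ₀ = 5.406 × 10⁻⁴.
Δρ/ρ₀ > 0, so Δρ > 0: deeper water is denser → statically stable.

stable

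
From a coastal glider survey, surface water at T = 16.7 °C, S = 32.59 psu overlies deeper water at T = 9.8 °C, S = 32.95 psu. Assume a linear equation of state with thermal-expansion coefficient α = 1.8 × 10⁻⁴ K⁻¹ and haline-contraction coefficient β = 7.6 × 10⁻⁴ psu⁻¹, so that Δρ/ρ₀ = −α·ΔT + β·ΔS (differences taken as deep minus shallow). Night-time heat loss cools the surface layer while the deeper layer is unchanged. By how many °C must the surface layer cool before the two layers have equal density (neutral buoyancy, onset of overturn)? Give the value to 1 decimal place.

8.4 °C

Neutral buoyancy requires Δρ = 0, i.e. −α(T_deep − T_surf′) + β(S_deep − S_surf) = 0.
T_surf′ = T_deep − (β/α)·ΔS = 9.8 − (7.6 × 10⁻⁴/1.8 × 10⁻⁴)·(+0.36) = 8.280 °C.
Cooling required: 16.7 − (8.280) = 8.420 °C.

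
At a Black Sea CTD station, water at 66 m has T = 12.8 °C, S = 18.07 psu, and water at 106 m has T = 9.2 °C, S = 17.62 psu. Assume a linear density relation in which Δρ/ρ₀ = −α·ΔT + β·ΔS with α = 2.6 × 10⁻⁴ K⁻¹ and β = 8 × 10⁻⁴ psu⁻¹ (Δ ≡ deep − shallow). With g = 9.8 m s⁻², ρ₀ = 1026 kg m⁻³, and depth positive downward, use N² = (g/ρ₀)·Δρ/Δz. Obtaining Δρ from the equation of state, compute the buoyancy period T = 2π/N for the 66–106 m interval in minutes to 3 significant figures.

8.82 min

ΔT = -3.6 K, ΔS = -0.45 psu (deep − shallow).
Δρ/ρ₀ = −αΔT + βΔS = 9.36 × 10⁻⁴ − 3.60 × 10⁻⁴ = 5.76 × 10⁻⁴, so Δρ ≈ 0.5910 kg m⁻³.
N² = (g/ρ₀)·Δρ/Δz = g·(Δρ/ρ₀)/Δz = 9.8 × 5.76 × 10⁻⁴ / 40 = 1.4112 × 10⁻⁴ s⁻².
N = √(1.4112 × 10⁻⁴) = 0.011879 rad s⁻¹ → T = 2π/N = 528.93 s = 8.8155 min ≈ 8.82 min.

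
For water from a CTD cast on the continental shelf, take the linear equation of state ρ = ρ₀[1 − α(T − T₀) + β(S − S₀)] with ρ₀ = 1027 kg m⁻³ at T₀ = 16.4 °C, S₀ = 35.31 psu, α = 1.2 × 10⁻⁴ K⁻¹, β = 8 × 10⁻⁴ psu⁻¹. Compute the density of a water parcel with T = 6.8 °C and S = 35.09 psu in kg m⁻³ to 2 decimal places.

1028.00 kg m⁻³

T − T₀ = -9.6 K, S − S₀ = -0.22 psu.
Bracket = 1 − α·(-9.6) + β·(-0.22) = 1 + (9.76 × 10⁻⁴) = 1.0009760.
ρ = 1027 × 1.0009760 = 1028.00 kg m⁻³.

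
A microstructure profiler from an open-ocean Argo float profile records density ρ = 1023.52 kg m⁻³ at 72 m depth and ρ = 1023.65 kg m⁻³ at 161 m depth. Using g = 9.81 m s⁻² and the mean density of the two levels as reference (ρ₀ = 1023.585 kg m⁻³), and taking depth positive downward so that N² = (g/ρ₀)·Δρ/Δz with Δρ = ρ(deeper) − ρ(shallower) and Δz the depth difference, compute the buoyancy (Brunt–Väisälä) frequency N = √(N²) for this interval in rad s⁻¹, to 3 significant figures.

Δρ = 1023.65 − 1023.52 = 0.13 kg m⁻³ over Δz = 161 − 72 = 89 m.
N² = (9.81/1023.585) × (0.13/89) = 1.3999 × 10⁻⁵ s⁻².
N = √(1.3999 × 10⁻⁵) = 3.7415 × 10⁻³ rad s⁻¹ ≈ 3.74 × 10⁻³ rad s⁻¹.

3.74 × 10⁻³ rad s⁻¹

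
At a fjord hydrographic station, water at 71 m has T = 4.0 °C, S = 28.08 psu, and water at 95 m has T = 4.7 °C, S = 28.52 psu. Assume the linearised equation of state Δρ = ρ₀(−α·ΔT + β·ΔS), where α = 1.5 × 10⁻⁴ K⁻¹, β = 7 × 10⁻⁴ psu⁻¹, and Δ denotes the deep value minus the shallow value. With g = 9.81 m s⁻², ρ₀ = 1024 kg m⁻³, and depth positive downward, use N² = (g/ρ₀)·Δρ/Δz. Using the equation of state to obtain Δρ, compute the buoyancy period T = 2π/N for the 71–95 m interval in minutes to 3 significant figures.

ΔT = +0.7 K, ΔS = +0.44 psu (deep − shallow).
Δρ/ρ₀ = −αΔT + βΔS = -1.05 × 10⁻⁴ + 3.08 × 10⁻⁴ = 2.03 × 10⁻⁴, so Δρ ≈ 0.2079 kg m⁻³.
N² = (g/ρ₀)·Δρ/Δz = g·(Δρ/ρ₀)/Δz = 9.81 × 2.03 × 10⁻⁴ / 24 = 8.2976 × 10⁻⁵ s⁻².
N = √(8.2976 × 10⁻⁵) = 9.1091 × 10⁻³ rad s⁻¹ → T = 2π/N = 689.77 s = 11.496 min ≈ 11.5 min.

11.5 min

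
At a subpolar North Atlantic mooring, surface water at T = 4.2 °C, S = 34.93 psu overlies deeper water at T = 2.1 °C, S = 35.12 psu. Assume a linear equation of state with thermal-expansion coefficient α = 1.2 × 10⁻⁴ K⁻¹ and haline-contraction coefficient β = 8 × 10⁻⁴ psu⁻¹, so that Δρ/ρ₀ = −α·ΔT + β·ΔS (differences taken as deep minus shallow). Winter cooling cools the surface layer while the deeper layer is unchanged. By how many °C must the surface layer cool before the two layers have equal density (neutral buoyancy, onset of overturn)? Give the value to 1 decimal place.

Neutral buoyancy requires Δρ = 0, i.e. −α(T_deep − T_surf′) + β(S_deep − S_surf) = 0.
T_surf′ = T_deep − (β/α)·ΔS = 2.1 − (8 × 10⁻⁴/1.2 × 10⁻⁴)·(+0.19) = 0.833 °C.
Cooling required: 4.2 − (0.833) = 3.367 °C.

3.4 °C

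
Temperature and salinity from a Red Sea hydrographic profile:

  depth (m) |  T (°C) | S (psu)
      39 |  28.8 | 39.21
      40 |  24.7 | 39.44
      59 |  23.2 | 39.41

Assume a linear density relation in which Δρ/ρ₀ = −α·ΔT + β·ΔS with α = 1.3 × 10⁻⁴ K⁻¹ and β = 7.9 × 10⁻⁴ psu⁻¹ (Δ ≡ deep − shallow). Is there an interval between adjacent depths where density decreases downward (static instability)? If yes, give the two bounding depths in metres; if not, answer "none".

Evaluate Δρ/ρ₀ = −αΔT + βΔS across each adjacent pair:
  39–40 m: −αΔT+βΔS = −(1.3 × 10⁻⁴)(-4.1)+(7.9 × 10⁻⁴)(+0.23) = 7.1 × 10⁻⁴ → stable
  40–59 m: −αΔT+βΔS = −(1.3 × 10⁻⁴)(-1.5)+(7.9 × 10⁻⁴)(-0.03) = 1.7 × 10⁻⁴ → stable
Every interval has Δρ > 0: the column is stably stratified throughout.

none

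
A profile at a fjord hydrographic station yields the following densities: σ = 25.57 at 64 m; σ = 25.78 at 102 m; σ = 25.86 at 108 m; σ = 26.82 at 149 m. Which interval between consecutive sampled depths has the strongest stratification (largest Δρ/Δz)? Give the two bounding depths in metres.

Compute the density gradient over each adjacent pair:
  64–102 m: Δρ/Δz = 0.21/38 = 5.5 × 10⁻³ kg m⁻⁴
  102–108 m: Δρ/Δz = 0.08/6 = 0.013 kg m⁻⁴
  108–149 m: Δρ/Δz = 0.96/41 = 0.023 kg m⁻⁴
The largest gradient is in the 108–149 m interval — the pycnocline.

108–149 m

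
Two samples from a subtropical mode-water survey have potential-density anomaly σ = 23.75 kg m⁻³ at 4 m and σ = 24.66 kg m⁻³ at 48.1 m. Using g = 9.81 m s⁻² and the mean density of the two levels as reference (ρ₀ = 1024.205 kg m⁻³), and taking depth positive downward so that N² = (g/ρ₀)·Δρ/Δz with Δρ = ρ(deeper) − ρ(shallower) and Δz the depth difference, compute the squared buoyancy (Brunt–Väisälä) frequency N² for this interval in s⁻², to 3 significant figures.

1.98 × 10⁻⁴ s⁻²

Δρ = 1024.66 − 1023.75 = 0.91 kg m⁻³ over Δz = 48.1 − 4 = 44.1 m.
N² = (9.81/1024.205) × (0.91/44.1) = 1.9764 × 10⁻⁴ s⁻² ≈ 1.98 × 10⁻⁴ s⁻².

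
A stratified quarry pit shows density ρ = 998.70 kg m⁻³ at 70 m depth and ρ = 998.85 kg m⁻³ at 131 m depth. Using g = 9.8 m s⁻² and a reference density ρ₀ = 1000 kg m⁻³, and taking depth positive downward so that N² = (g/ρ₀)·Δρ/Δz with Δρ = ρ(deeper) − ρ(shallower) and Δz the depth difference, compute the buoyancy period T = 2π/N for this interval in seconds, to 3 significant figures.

Δρ = 998.85 − 998.70 = 0.15 kg m⁻³ over Δz = 131 − 70 = 61 m.
N² = (9.8/1000) × (0.15/61) = 2.4098 × 10⁻⁵ s⁻².
N = √(2.4098 × 10⁻⁵) = 4.9090 × 10⁻³ rad s⁻¹, so T = 2π/N = 1.2799 × 10³ s ≈ 1.28 × 10³ s.

1.28 × 10³ s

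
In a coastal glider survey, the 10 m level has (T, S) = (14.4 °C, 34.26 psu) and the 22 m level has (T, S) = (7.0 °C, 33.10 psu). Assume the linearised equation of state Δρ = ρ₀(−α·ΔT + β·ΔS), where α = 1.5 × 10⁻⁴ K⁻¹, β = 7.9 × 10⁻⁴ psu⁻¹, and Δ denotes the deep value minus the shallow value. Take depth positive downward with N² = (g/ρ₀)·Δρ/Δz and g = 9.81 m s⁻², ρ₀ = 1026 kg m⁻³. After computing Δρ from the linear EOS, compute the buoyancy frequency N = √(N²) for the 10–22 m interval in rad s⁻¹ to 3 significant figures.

ΔT = -7.4 K, ΔS = -1.16 psu (deep − shallow).
Δρ/ρ₀ = −αΔT + βΔS = 1.11 × 10⁻³ − 9.164 × 10⁻⁴ = 1.936 × 10⁻⁴, so Δρ ≈ 0.1986 kg m⁻³.
N² = (g/ρ₀)·Δρ/Δz = g·(Δρ/ρ₀)/Δz = 9.81 × 1.936 × 10⁻⁴ / 12 = 1.5827 × 10⁻⁴ s⁻².
N = √(1.5827 × 10⁻⁴) = 0.012581 rad s⁻¹ ≈ 0.0126 rad s⁻¹.

0.0126 rad s⁻¹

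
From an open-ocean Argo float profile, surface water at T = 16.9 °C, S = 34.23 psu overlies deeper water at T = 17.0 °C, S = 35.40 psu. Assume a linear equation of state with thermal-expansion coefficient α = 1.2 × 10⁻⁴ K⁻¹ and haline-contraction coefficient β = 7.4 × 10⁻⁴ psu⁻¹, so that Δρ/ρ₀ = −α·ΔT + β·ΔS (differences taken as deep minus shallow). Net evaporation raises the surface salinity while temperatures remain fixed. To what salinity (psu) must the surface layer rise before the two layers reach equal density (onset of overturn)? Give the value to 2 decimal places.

35.38 psu

Neutral buoyancy requires −α(T_deep − T_surf) + β(S_deep − S_surf′) = 0.
S_surf′ = S_deep − (α/β)·ΔT = 35.40 − (1.2 × 10⁻⁴/7.4 × 10⁻⁴)·(+0.1) = 35.3838 psu.
Increase required: 35.3838 − 34.23 = 1.1538 psu.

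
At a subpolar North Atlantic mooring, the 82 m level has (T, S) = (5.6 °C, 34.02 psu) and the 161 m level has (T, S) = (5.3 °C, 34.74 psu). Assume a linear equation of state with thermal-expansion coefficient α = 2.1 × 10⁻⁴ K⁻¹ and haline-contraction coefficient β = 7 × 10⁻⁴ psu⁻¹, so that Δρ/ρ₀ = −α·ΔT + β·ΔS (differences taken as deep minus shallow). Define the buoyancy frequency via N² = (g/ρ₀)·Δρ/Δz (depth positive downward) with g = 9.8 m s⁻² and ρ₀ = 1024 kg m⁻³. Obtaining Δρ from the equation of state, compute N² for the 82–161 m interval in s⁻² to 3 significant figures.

ΔT = -0.3 K, ΔS = +0.72 psu (deep − shallow).
Δρ/ρ₀ = −αΔT + βΔS = 6.30 × 10⁻⁵ + 5.04 × 10⁻⁴ = 5.67 × 10⁻⁴, so Δρ ≈ 0.5806 kg m⁻³.
N² = (g/ρ₀)·Δρ/Δz = g·(Δρ/ρ₀)/Δz = 9.8 × 5.67 × 10⁻⁴ / 79 = 7.0337 × 10⁻⁵ s⁻² ≈ 7.03 × 10⁻⁵ s⁻².

7.03 × 10⁻⁵ s⁻²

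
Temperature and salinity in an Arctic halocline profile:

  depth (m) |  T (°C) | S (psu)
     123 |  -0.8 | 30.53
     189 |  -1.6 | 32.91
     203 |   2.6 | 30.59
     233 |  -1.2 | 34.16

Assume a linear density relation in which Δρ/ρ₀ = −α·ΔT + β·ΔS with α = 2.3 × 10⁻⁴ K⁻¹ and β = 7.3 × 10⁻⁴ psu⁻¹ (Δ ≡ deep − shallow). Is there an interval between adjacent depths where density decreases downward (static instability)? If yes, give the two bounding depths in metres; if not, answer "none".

Evaluate Δρ/ρ₀ = −αΔT + βΔS across each adjacent pair:
  123–189 m: −αΔT+βΔS = −(2.3 × 10⁻⁴)(-0.8)+(7.3 × 10⁻⁴)(+2.38) = 1.9 × 10⁻³ → stable
  189–203 m: −αΔT+βΔS = −(2.3 × 10⁻⁴)(+4.2)+(7.3 × 10⁻⁴)(-2.32) = -2.7 × 10⁻³ → UNSTABLE
  203–233 m: −αΔT+βΔS = −(2.3 × 10⁻⁴)(-3.8)+(7.3 × 10⁻⁴)(+3.57) = 3.5 × 10⁻³ → stable
The 189–203 m interval has Δρ < 0: lighter water underlies denser water.

189–203 m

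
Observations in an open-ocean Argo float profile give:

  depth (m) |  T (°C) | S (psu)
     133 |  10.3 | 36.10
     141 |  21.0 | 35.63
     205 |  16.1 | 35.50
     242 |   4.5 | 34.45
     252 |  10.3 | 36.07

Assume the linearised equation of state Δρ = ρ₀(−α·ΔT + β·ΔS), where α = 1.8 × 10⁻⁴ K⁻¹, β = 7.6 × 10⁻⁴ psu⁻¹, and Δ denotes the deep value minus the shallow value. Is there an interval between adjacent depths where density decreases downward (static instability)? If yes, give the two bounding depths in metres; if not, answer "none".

Evaluate Δρ/ρ₀ = −αΔT + βΔS across each adjacent pair:
  133–141 m: −αΔT+βΔS = −(1.8 × 10⁻⁴)(+10.7)+(7.6 × 10⁻⁴)(-0.47) = -2.3 × 10⁻³ → UNSTABLE
  141–205 m: −αΔT+βΔS = −(1.8 × 10⁻⁴)(-4.9)+(7.6 × 10⁻⁴)(-0.13) = 7.8 × 10⁻⁴ → stable
  205–242 m: −αΔT+βΔS = −(1.8 × 10⁻⁴)(-11.6)+(7.6 × 10⁻⁴)(-1.05) = 1.3 × 10⁻³ → stable
  242–252 m: −αΔT+βΔS = −(1.8 × 10⁻⁴)(+5.8)+(7.6 × 10⁻⁴)(+1.62) = 1.9 × 10⁻⁴ → stable
The 133–141 m interval has Δρ < 0: lighter water underlies denser water.

133–141 m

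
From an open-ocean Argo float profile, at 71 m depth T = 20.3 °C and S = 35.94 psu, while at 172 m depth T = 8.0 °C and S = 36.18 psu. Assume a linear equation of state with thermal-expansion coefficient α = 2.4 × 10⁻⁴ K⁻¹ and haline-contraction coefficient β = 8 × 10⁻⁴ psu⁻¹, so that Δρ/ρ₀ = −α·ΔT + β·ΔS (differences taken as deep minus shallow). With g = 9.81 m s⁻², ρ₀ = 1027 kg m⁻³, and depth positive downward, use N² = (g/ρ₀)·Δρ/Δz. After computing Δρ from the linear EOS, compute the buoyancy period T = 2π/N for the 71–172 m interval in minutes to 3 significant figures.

5.99 min

ΔT = -12.3 K, ΔS = +0.24 psu (deep − shallow).
Δρ/ρ₀ = −αΔT + βΔS = 2.952 × 10⁻³ + 1.92 × 10⁻⁴ = 3.144 × 10⁻³, so Δρ ≈ 3.229 kg m⁻³.
N² = (g/ρ₀)·Δρ/Δz = g·(Δρ/ρ₀)/Δz = 9.81 × 3.144 × 10⁻³ / 101 = 3.0537 × 10⁻⁴ s⁻².
N = √(3.0537 × 10⁻⁴) = 0.017475 rad s⁻¹ → T = 2π/N = 359.55 s = 5.9925 min ≈ 5.99 min.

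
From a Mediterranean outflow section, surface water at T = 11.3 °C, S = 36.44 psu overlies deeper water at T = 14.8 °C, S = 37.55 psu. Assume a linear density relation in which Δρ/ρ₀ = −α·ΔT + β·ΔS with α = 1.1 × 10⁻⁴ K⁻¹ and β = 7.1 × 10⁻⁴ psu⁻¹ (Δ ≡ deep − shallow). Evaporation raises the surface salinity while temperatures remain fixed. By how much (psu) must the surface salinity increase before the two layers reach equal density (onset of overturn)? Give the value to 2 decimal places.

0.57 psu

Neutral buoyancy requires −α(T_deep − T_surf) + β(S_deep − S_surf′) = 0.
S_surf′ = S_deep − (α/β)·ΔT = 37.55 − (1.1 × 10⁻⁴/7.1 × 10⁻⁴)·(+3.5) = 37.0077 psu.
Increase required: 37.0077 − 36.44 = 0.5677 psu.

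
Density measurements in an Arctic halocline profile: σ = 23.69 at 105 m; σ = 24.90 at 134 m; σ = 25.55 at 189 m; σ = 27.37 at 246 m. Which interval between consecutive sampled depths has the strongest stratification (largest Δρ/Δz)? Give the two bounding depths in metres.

Compute the density gradient over each adjacent pair:
  105–134 m: Δρ/Δz = 1.21/29 = 0.042 kg m⁻⁴
  134–189 m: Δρ/Δz = 0.65/55 = 0.012 kg m⁻⁴
  189–246 m: Δρ/Δz = 1.82/57 = 0.032 kg m⁻⁴
The largest gradient is in the 105–134 m interval — the pycnocline.

105–134 m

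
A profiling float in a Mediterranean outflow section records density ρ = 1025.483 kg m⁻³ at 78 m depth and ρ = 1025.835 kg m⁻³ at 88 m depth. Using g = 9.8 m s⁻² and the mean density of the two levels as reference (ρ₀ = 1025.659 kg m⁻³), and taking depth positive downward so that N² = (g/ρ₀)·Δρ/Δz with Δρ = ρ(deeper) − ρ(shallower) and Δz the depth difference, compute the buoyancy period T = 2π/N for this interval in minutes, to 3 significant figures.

5.71 min

Δρ = 1025.835 − 1025.483 = 0.352 kg m⁻³ over Δz = 88 − 78 = 10 m.
N² = (9.8/1025.659) × (0.352/10) = 3.3633 × 10⁻⁴ s⁻².
N = √(3.3633 × 10⁻⁴) = 0.018339 rad s⁻¹, so T = 2π/N = 342.61 s = 5.7102 min ≈ 5.71 min.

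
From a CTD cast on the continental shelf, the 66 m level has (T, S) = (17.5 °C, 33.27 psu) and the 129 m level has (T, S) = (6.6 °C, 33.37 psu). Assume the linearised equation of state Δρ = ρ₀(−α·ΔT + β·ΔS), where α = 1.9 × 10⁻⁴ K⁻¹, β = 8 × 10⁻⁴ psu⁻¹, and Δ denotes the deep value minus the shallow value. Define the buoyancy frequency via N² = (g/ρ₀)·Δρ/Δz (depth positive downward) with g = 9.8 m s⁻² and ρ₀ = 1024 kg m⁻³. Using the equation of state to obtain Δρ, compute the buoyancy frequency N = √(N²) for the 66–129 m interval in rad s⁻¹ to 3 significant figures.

ΔT = -10.9 K, ΔS = +0.10 psu (deep − shallow).
Δρ/ρ₀ = −αΔT + βΔS = 2.071 × 10⁻³ + 8.00 × 10⁻⁵ = 2.151 × 10⁻³, so Δρ ≈ 2.203 kg m⁻³.
N² = (g/ρ₀)·Δρ/Δz = g·(Δρ/ρ₀)/Δz = 9.8 × 2.151 × 10⁻³ / 63 = 3.3460 × 10⁻⁴ s⁻².
N = √(3.3460 × 10⁻⁴) = 0.018292 rad s⁻¹ ≈ 0.0183 rad s⁻¹.

0.0183 rad s⁻¹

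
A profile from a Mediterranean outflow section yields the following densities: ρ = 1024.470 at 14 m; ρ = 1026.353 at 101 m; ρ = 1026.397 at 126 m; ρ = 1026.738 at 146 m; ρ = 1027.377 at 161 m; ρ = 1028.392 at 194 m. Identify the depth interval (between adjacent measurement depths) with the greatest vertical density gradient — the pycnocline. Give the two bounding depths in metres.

Compute the density gradient over each adjacent pair:
  14–101 m: Δρ/Δz = 1.883/87 = 0.022 kg m⁻⁴
  101–126 m: Δρ/Δz = 0.044/25 = 1.8 × 10⁻³ kg m⁻⁴
  126–146 m: Δρ/Δz = 0.341/20 = 0.017 kg m⁻⁴
  146–161 m: Δρ/Δz = 0.639/15 = 0.043 kg m⁻⁴
  161–194 m: Δρ/Δz = 1.015/33 = 0.031 kg m⁻⁴
The largest gradient is in the 146–161 m interval — the pycnocline.

146–161 m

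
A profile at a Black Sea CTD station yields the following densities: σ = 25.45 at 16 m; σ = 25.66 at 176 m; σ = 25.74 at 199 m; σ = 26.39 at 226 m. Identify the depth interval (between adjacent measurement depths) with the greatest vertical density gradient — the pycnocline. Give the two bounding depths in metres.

Compute the density gradient over each adjacent pair:
  16–176 m: Δρ/Δz = 0.21/160 = 1.3 × 10⁻³ kg m⁻⁴
  176–199 m: Δρ/Δz = 0.08/23 = 3.5 × 10⁻³ kg m⁻⁴
  199–226 m: Δρ/Δz = 0.65/27 = 0.024 kg m⁻⁴
The largest gradient is in the 199–226 m interval — the pycnocline.

199–226 m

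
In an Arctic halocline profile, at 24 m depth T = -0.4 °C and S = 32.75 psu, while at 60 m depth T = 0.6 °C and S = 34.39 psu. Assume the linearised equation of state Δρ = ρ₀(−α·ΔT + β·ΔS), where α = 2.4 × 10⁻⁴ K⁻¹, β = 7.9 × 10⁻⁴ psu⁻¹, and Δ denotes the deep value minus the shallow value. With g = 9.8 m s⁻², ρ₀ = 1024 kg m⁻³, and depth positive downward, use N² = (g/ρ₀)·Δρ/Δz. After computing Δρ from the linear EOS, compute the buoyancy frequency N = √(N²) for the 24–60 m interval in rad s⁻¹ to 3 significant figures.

0.0170 rad s⁻¹

ΔT = +1.0 K, ΔS = +1.64 psu (deep − shallow).
Δρ/ρ₀ = −αΔT + βΔS = -2.40 × 10⁻⁴ + 1.2956 × 10⁻³ = 1.0556 × 10⁻³, so Δρ ≈ 1.081 kg m⁻³.
N² = (g/ρ₀)·Δρ/Δz = g·(Δρ/ρ₀)/Δz = 9.8 × 1.0556 × 10⁻³ / 36 = 2.8736 × 10⁻⁴ s⁻².
N = √(2.8736 × 10⁻⁴) = 0.016952 rad s⁻¹ ≈ 0.0170 rad s⁻¹.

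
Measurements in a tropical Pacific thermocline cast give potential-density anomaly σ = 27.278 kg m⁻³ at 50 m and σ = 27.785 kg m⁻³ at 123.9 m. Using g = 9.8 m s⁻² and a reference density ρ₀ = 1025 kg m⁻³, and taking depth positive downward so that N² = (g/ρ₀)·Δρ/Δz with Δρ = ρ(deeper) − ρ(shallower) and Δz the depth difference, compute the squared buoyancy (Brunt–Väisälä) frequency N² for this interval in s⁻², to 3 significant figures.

6.56 × 10⁻⁵ s⁻²

Δρ = 1027.785 − 1027.278 = 0.507 kg m⁻³ over Δz = 123.9 − 50 = 73.9 m.
N² = (9.8/1025) × (0.507/73.9) = 6.5594 × 10⁻⁵ s⁻² ≈ 6.56 × 10⁻⁵ s⁻².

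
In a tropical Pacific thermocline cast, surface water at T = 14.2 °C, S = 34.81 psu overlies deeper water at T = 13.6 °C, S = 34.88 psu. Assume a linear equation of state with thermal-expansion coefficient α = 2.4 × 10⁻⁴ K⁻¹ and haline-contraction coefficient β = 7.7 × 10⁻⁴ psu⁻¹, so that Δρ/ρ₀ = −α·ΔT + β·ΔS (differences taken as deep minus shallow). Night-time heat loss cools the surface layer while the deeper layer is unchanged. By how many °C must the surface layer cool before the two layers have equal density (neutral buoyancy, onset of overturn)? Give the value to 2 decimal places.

Neutral buoyancy requires Δρ = 0, i.e. −α(T_deep − T_surf′) + β(S_deep − S_surf) = 0.
T_surf′ = T_deep − (β/α)·ΔS = 13.6 − (7.7 × 10⁻⁴/2.4 × 10⁻⁴)·(+0.07) = 13.3754 °C.
Cooling required: 14.2 − (13.3754) = 0.8246 °C.

0.82 °C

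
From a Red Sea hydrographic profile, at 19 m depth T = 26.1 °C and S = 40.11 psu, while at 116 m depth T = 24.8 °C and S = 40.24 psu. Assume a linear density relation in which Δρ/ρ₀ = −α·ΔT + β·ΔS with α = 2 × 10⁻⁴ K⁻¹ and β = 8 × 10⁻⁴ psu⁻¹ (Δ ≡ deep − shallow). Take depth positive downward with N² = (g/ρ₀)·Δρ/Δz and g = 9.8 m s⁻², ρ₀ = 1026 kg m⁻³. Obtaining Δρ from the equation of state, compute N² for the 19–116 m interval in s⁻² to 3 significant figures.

3.68 × 10⁻⁵ s⁻²

ΔT = -1.3 K, ΔS = +0.13 psu (deep − shallow).
Δρ/ρ₀ = −αΔT + βΔS = 2.60 × 10⁻⁴ + 1.04 × 10⁻⁴ = 3.64 × 10⁻⁴, so Δρ ≈ 0.3735 kg m⁻³.
N² = (g/ρ₀)·Δρ/Δz = g·(Δρ/ρ₀)/Δz = 9.8 × 3.64 × 10⁻⁴ / 97 = 3.6775 × 10⁻⁵ s⁻² ≈ 3.68 × 10⁻⁵ s⁻².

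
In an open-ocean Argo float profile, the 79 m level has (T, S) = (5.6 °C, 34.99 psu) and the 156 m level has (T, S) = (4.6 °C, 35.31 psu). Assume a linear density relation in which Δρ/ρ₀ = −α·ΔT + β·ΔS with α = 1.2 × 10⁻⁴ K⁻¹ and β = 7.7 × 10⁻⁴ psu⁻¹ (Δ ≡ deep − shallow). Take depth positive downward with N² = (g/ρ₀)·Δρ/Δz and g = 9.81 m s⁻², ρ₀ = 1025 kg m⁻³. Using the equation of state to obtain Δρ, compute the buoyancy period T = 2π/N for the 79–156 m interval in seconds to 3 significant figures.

920 s

ΔT = -1.0 K, ΔS = +0.32 psu (deep − shallow).
Δρ/ρ₀ = −αΔT + βΔS = 1.20 × 10⁻⁴ + 2.464 × 10⁻⁴ = 3.664 × 10⁻⁴, so Δρ ≈ 0.3756 kg m⁻³.
N² = (g/ρ₀)·Δρ/Δz = g·(Δρ/ρ₀)/Δz = 9.81 × 3.664 × 10⁻⁴ / 77 = 4.6680 × 10⁻⁵ s⁻².
N = √(4.6680 × 10⁻⁵) = 6.8323 × 10⁻³ rad s⁻¹ → T = 2π/N = 919.63 s ≈ 920 s.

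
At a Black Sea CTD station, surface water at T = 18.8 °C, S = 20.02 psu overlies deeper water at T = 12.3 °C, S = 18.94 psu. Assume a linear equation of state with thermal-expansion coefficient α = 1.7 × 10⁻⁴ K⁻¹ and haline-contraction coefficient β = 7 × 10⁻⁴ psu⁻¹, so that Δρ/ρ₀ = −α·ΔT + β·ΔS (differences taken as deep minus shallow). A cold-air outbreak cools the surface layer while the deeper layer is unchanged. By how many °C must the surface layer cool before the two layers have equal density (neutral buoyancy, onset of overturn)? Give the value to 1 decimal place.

Neutral buoyancy requires Δρ = 0, i.e. −α(T_deep − T_surf′) + β(S_deep − S_surf) = 0.
T_surf′ = T_deep − (β/α)·ΔS = 12.3 − (7 × 10⁻⁴/1.7 × 10⁻⁴)·(-1.08) = 16.747 °C.
Cooling required: 18.8 − (16.747) = 2.053 °C.

2.1 °C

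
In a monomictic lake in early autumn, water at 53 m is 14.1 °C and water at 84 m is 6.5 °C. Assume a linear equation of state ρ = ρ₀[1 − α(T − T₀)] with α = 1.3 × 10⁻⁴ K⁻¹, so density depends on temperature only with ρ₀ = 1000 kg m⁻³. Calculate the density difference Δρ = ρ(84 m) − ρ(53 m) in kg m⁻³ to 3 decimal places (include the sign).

+0.988 kg m⁻³

ΔT = -7.6 K, Δρ/ρ₀ = −αΔT = 9.88 × 10⁻⁴.
Δρ = 1000 × (9.88 × 10⁻⁴) = +0.988 kg m⁻³.
Positive Δρ: denser below, stable.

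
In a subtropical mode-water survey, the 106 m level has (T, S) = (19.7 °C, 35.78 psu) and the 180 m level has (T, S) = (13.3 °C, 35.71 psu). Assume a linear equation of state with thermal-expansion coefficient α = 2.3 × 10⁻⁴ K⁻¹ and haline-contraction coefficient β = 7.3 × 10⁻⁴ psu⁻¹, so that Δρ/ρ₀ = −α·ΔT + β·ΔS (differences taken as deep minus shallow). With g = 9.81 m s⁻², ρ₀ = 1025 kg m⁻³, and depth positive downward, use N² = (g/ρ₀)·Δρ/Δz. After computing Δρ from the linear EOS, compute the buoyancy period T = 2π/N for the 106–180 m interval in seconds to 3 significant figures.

458 s

ΔT = -6.4 K, ΔS = -0.07 psu (deep − shallow).
Δρ/ρ₀ = −αΔT + βΔS = 1.472 × 10⁻³ − 5.11 × 10⁻⁵ = 1.4209 × 10⁻³, so Δρ ≈ 1.456 kg m⁻³.
N² = (g/ρ₀)·Δρ/Δz = g·(Δρ/ρ₀)/Δz = 9.81 × 1.4209 × 10⁻³ / 74 = 1.8837 × 10⁻⁴ s⁻².
N = √(1.8837 × 10⁻⁴) = 0.013725 rad s⁻¹ → T = 2π/N = 457.79 s ≈ 458 s.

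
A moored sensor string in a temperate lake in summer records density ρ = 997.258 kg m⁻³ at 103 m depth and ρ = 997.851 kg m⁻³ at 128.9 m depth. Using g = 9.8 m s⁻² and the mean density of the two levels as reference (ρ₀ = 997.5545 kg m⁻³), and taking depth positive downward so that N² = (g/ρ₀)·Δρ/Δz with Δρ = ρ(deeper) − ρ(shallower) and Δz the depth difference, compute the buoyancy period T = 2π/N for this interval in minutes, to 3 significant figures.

Δρ = 997.851 − 997.258 = 0.593 kg m⁻³ over Δz = 128.9 − 103 = 25.9 m.
N² = (9.8/997.5545) × (0.593/25.9) = 2.2493 × 10⁻⁴ s⁻².
N = √(2.2493 × 10⁻⁴) = 0.014998 rad s⁻¹, so T = 2π/N = 418.93 s = 6.9822 min ≈ 6.98 min.

6.98 min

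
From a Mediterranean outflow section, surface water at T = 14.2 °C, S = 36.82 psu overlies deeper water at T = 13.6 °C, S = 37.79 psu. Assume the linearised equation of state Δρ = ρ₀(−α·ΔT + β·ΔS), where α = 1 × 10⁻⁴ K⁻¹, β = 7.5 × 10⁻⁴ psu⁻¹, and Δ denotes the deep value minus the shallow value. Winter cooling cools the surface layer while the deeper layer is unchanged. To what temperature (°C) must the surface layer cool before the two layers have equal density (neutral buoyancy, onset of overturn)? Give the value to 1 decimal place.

Neutral buoyancy requires Δρ = 0, i.e. −α(T_deep − T_surf′) + β(S_deep − S_surf) = 0.
T_surf′ = T_deep − (β/α)·ΔS = 13.6 − (7.5 × 10⁻⁴/1 × 10⁻⁴)·(+0.97) = 6.325 °C.
Cooling required: 14.2 − (6.325) = 7.875 °C.

6.3 °C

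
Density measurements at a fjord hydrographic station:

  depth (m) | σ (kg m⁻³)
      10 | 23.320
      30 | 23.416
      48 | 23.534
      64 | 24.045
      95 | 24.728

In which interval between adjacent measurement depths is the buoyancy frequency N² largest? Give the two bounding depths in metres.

48–64 m

Compute the density gradient over each adjacent pair:
  10–30 m: Δρ/Δz = 0.096/20 = 4.8 × 10⁻³ kg m⁻⁴
  30–48 m: Δρ/Δz = 0.118/18 = 6.6 × 10⁻³ kg m⁻⁴
  48–64 m: Δρ/Δz = 0.511/16 = 0.032 kg m⁻⁴
  64–95 m: Δρ/Δz = 0.683/31 = 0.022 kg m⁻⁴
The largest gradient is in the 48–64 m interval — the pycnocline.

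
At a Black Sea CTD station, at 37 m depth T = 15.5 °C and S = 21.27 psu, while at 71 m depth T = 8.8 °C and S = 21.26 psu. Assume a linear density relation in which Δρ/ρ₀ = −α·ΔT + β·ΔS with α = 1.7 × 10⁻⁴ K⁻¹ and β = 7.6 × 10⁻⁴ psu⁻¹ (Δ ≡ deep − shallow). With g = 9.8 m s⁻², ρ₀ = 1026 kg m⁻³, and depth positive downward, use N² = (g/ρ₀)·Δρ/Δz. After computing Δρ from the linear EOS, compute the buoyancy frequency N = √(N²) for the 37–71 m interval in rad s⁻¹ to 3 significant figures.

ΔT = -6.7 K, ΔS = -0.01 psu (deep − shallow).
Δρ/ρ₀ = −αΔT + βΔS = 1.139 × 10⁻³ − 7.60 × 10⁻⁶ = 1.1314 × 10⁻³, so Δρ ≈ 1.161 kg m⁻³.
N² = (g/ρ₀)·Δρ/Δz = g·(Δρ/ρ₀)/Δz = 9.8 × 1.1314 × 10⁻³ / 34 = 3.2611 × 10⁻⁴ s⁻².
N = √(3.2611 × 10⁻⁴) = 0.018059 rad s⁻¹ ≈ 0.0181 rad s⁻¹.

0.0181 rad s⁻¹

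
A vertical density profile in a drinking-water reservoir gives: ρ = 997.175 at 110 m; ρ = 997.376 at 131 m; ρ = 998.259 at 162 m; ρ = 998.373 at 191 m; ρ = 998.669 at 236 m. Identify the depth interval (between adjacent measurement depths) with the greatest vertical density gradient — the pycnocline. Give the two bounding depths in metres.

Compute the density gradient over each adjacent pair:
  110–131 m: Δρ/Δz = 0.201/21 = 9.6 × 10⁻³ kg m⁻⁴
  131–162 m: Δρ/Δz = 0.883/31 = 0.028 kg m⁻⁴
  162–191 m: Δρ/Δz = 0.114/29 = 3.9 × 10⁻³ kg m⁻⁴
  191–236 m: Δρ/Δz = 0.296/45 = 6.6 × 10⁻³ kg m⁻⁴
The largest gradient is in the 131–162 m interval — the pycnocline.

131–162 m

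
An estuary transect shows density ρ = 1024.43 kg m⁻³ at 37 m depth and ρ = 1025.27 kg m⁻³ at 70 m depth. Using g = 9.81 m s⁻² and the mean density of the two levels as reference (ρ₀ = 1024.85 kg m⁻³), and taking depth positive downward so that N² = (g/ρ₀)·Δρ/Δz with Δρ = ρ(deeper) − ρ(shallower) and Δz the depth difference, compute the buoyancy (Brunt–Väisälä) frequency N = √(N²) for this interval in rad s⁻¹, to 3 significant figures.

0.0156 rad s⁻¹

Δρ = 1025.27 − 1024.43 = 0.84 kg m⁻³ over Δz = 70 − 37 = 33 m.
N² = (9.81/1024.85) × (0.84/33) = 2.4365 × 10⁻⁴ s⁻².
N = √(2.4365 × 10⁻⁴) = 0.015609 rad s⁻¹ ≈ 0.0156 rad s⁻¹.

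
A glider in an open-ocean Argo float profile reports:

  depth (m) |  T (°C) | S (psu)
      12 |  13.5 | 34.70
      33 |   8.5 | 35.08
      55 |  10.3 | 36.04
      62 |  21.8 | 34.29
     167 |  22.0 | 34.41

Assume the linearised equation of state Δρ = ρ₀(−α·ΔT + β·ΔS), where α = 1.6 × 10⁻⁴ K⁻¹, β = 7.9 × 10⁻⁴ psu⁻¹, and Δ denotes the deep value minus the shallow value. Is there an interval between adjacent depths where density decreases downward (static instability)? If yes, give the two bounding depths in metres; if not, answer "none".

Evaluate Δρ/ρ₀ = −αΔT + βΔS across each adjacent pair:
  12–33 m: −αΔT+βΔS = −(1.6 × 10⁻⁴)(-5.0)+(7.9 × 10⁻⁴)(+0.38) = 1.1 × 10⁻³ → stable
  33–55 m: −αΔT+βΔS = −(1.6 × 10⁻⁴)(+1.8)+(7.9 × 10⁻⁴)(+0.96) = 4.7 × 10⁻⁴ → stable
  55–62 m: −αΔT+βΔS = −(1.6 × 10⁻⁴)(+11.5)+(7.9 × 10⁻⁴)(-1.75) = -3.2 × 10⁻³ → UNSTABLE
  62–167 m: −αΔT+βΔS = −(1.6 × 10⁻⁴)(+0.2)+(7.9 × 10⁻⁴)(+0.12) = 6.3 × 10⁻⁵ → stable
The 55–62 m interval has Δρ < 0: lighter water underlies denser water.

55–62 m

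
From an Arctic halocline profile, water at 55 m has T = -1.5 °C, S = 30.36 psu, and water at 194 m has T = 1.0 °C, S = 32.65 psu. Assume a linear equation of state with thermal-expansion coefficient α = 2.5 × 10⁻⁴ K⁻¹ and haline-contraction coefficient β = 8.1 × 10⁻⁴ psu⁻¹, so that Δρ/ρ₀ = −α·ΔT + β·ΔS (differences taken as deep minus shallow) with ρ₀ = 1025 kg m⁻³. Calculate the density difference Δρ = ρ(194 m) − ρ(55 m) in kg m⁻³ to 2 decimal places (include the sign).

+1.26 kg m⁻³

ΔT = +2.5 K, ΔS = +2.29 psu (deep − shallow).
Δρ/ρ₀ = −(2.5 × 10⁻⁴)(+2.5) + (8.1 × 10⁻⁴)(+2.29) = 1.2299 × 10⁻³.
Δρ = 1025 × (1.2299 × 10⁻³) = +1.26 kg m⁻³.
Positive Δρ: denser below, stable.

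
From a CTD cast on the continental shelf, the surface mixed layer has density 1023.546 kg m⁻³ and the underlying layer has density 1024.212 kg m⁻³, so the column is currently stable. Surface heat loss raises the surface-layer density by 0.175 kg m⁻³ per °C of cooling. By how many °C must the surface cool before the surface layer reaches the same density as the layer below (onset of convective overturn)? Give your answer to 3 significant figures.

3.81 °C

Density deficit of the surface layer: 1024.212 − 1023.546 = 0.666 kg m⁻³.
Required change = 0.666 / 0.175 = 3.81 °C.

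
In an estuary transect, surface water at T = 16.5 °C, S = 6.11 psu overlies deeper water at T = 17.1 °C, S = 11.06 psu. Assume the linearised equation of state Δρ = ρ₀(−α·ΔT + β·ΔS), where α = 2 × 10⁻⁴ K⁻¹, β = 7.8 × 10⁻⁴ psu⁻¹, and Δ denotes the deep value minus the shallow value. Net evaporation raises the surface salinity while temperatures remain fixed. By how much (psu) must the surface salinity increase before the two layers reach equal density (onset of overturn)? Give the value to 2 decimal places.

4.80 psu

Neutral buoyancy requires −α(T_deep − T_surf) + β(S_deep − S_surf′) = 0.
S_surf′ = S_deep − (α/β)·ΔT = 11.06 − (2 × 10⁻⁴/7.8 × 10⁻⁴)·(+0.6) = 10.9062 psu.
Increase required: 10.9062 − 6.11 = 4.7962 psu.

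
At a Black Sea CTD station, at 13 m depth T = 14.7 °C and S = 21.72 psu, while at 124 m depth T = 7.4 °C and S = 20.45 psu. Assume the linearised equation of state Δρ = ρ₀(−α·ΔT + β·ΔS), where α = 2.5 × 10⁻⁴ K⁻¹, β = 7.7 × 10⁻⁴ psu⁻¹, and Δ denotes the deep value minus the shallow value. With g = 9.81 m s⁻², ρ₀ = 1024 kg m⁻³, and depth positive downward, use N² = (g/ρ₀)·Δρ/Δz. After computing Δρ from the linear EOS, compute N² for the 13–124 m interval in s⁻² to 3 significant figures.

ΔT = -7.3 K, ΔS = -1.27 psu (deep − shallow).
Δρ/ρ₀ = −αΔT + βΔS = 1.825 × 10⁻³ − 9.779 × 10⁻⁴ = 8.471 × 10⁻⁴, so Δρ ≈ 0.8674 kg m⁻³.
N² = (g/ρ₀)·Δρ/Δz = g·(Δρ/ρ₀)/Δz = 9.81 × 8.471 × 10⁻⁴ / 111 = 7.4865 × 10⁻⁵ s⁻² ≈ 7.49 × 10⁻⁵ s⁻².

7.49 × 10⁻⁵ s⁻²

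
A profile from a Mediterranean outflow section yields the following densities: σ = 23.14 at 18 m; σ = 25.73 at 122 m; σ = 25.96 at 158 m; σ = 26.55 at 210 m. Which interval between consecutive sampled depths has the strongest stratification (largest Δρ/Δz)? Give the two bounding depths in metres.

Compute the density gradient over each adjacent pair:
  18–122 m: Δρ/Δz = 2.59/104 = 0.025 kg m⁻⁴
  122–158 m: Δρ/Δz = 0.23/36 = 6.4 × 10⁻³ kg m⁻⁴
  158–210 m: Δρ/Δz = 0.59/52 = 0.011 kg m⁻⁴
The largest gradient is in the 18–122 m interval — the pycnocline.

18–122 m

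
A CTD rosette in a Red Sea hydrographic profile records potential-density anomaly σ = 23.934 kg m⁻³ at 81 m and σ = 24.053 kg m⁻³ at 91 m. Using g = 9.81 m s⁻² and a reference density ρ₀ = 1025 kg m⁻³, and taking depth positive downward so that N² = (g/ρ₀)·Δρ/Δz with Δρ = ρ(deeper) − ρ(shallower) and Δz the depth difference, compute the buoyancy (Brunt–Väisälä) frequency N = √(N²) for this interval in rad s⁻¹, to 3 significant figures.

Δρ = 1024.053 − 1023.934 = 0.119 kg m⁻³ over Δz = 91 − 81 = 10 m.
N² = (9.81/1025) × (0.119/10) = 1.1389 × 10⁻⁴ s⁻².
N = √(1.1389 × 10⁻⁴) = 0.010672 rad s⁻¹ ≈ 0.0107 rad s⁻¹.

0.0107 rad s⁻¹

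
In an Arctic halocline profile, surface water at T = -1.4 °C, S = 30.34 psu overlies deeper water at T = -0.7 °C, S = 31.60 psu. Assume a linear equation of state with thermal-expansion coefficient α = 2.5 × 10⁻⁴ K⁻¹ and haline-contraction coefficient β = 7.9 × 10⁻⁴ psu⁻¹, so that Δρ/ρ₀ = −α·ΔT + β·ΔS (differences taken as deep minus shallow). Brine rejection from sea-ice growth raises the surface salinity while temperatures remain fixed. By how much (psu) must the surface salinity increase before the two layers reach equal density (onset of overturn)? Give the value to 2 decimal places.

1.04 psu

Neutral buoyancy requires −α(T_deep − T_surf) + β(S_deep − S_surf′) = 0.
S_surf′ = S_deep − (α/β)·ΔT = 31.60 − (2.5 × 10⁻⁴/7.9 × 10⁻⁴)·(+0.7) = 31.3785 psu.
Increase required: 31.3785 − 30.34 = 1.0385 psu.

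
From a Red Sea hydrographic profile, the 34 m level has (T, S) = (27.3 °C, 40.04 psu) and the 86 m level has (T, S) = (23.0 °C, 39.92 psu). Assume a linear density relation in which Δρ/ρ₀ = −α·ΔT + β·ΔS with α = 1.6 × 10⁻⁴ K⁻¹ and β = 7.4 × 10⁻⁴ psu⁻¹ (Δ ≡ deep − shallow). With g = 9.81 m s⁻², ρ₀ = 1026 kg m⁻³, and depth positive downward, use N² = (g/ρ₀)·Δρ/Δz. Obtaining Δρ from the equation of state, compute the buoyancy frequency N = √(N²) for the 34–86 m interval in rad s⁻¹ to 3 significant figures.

ΔT = -4.3 K, ΔS = -0.12 psu (deep − shallow).
Δρ/ρ₀ = −αΔT + βΔS = 6.88 × 10⁻⁴ − 8.88 × 10⁻⁵ = 5.992 × 10⁻⁴, so Δρ ≈ 0.6148 kg m⁻³.
N² = (g/ρ₀)·Δρ/Δz = g·(Δρ/ρ₀)/Δz = 9.81 × 5.992 × 10⁻⁴ / 52 = 1.1304 × 10⁻⁴ s⁻².
N = √(1.1304 × 10⁻⁴) = 0.010632 rad s⁻¹ ≈ 0.0106 rad s⁻¹.

0.0106 rad s⁻¹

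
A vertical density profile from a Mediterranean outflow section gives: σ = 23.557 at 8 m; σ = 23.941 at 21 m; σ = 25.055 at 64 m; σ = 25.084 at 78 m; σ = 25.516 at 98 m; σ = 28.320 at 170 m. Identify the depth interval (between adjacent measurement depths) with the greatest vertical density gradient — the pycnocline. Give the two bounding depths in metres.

Compute the density gradient over each adjacent pair:
  8–21 m: Δρ/Δz = 0.384/13 = 0.030 kg m⁻⁴
  21–64 m: Δρ/Δz = 1.114/43 = 0.026 kg m⁻⁴
  64–78 m: Δρ/Δz = 0.029/14 = 2.1 × 10⁻³ kg m⁻⁴
  78–98 m: Δρ/Δz = 0.432/20 = 0.022 kg m⁻⁴
  98–170 m: Δρ/Δz = 2.804/72 = 0.039 kg m⁻⁴
The largest gradient is in the 98–170 m interval — the pycnocline.

98–170 m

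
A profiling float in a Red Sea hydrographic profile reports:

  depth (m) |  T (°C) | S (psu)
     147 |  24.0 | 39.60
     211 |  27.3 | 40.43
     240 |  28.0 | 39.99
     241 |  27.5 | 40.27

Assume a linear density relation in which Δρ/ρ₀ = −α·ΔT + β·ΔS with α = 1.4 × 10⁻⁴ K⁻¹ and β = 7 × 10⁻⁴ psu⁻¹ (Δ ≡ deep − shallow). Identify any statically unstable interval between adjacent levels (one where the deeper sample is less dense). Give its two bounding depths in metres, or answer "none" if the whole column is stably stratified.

211–240 m

Evaluate Δρ/ρ₀ = −αΔT + βΔS across each adjacent pair:
  147–211 m: −αΔT+βΔS = −(1.4 × 10⁻⁴)(+3.3)+(7 × 10⁻⁴)(+0.83) = 1.2 × 10⁻⁴ → stable
  211–240 m: −αΔT+βΔS = −(1.4 × 10⁻⁴)(+0.7)+(7 × 10⁻⁴)(-0.44) = -4.1 × 10⁻⁴ → UNSTABLE
  240–241 m: −αΔT+βΔS = −(1.4 × 10⁻⁴)(-0.5)+(7 × 10⁻⁴)(+0.28) = 2.7 × 10⁻⁴ → stable
The 211–240 m interval has Δρ < 0: lighter water underlies denser water.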